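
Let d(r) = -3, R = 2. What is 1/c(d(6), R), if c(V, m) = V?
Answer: -⅓ ≈ -0.33333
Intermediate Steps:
1/c(d(6), R) = 1/(-3) = -⅓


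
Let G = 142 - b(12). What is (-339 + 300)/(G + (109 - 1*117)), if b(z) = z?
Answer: -39/122 ≈ -0.31967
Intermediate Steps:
G = 130 (G = 142 - 1*12 = 142 - 12 = 130)
(-339 + 300)/(G + (109 - 1*117)) = (-339 + 300)/(130 + (109 - 1*117)) = -39/(130 + (109 - 117)) = -39/(130 - 8) = -39/122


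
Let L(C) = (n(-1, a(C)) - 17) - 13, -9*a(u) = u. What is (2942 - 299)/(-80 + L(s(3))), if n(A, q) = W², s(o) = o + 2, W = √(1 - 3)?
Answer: -2643/112 ≈ -23.598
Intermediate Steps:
W = I*√2 (W = √(-2) = I*√2 ≈ 1.4142*I)
s(o) = 2 + o
a(u) = -u/9
n(A, q) = -2 (n(A, q) = (I*√2)² = -2)
L(C) = -32 (L(C) = (-2 - 17) - 13 = -19 - 13 = -32)
(2942 - 299)/(-80 + L(s(3))) = (2942 - 299)/(-80 - 32) = 2643/(-112) = 2643*(-1/112) = -2643/112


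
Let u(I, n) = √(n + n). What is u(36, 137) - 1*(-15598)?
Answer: 15598 + √274 ≈ 15615.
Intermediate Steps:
u(I, n) = √2*√n (u(I, n) = √(2*n) = √2*√n)
u(36, 137) - 1*(-15598) = √2*√137 - 1*(-15598) = √274 + 15598 = 15598 + √274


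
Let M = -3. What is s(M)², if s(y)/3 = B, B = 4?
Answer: 144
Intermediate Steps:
s(y) = 12 (s(y) = 3*4 = 12)
s(M)² = 12² = 144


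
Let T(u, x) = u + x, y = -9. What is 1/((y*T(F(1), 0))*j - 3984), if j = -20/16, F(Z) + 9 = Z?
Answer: -1/4074 ≈ -0.00024546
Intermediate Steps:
F(Z) = -9 + Z
j = -5/4 (j = -20*1/16 = -5/4 ≈ -1.2500)
1/((y*T(F(1), 0))*j - 3984) = 1/(-9*((-9 + 1) + 0)*(-5/4) - 3984) = 1/(-9*(-8 + 0)*(-5/4) - 3984) = 1/(-9*(-8)*(-5/4) - 3984) = 1/(72*(-5/4) - 3984) = 1/(-90 - 3984) = 1/(-4074) = -1/4074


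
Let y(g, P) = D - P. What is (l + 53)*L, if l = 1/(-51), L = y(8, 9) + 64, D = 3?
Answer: 156716/51 ≈ 3072.9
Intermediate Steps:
y(g, P) = 3 - P
L = 58 (L = (3 - 1*9) + 64 = (3 - 9) + 64 = -6 + 64 = 58)
l = -1/51 ≈ -0.019608
(l + 53)*L = (-1/51 + 53)*58 = (2702/51)*58 = 156716/51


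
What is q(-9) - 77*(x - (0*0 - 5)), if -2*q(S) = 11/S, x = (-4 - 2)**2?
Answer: -56815/18 ≈ -3156.4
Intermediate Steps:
x = 36 (x = (-6)**2 = 36)
q(S) = -11/(2*S)
q(-9) - 77*(x - (0*0 - 5)) = -11/2/(-9) - 77*(36 - (0*0 - 5)) = -11/2*(-1/9) - 77*(36 - (0 - 5)) = 11/18 - 77*(36 - 1*(-5)) = 11/18 - 77*(36 + 5) = 11/18 - 77*41 = 11/18 - 3157 = -56815/18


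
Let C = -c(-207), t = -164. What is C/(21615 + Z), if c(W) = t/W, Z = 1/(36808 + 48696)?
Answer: -14022656/382570974927 ≈ -3.6654e-5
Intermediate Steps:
Z = 1/85504 ≈ 1.1695e-5
c(W) = -164/W
C = -164/207 (C = -(-164)/(-207) = -(-164)*(-1)/207 = -1*164/207 = -164/207 ≈ -0.79227)
C/(21615 + Z) = -164/(207*(21615 + 1/85504)) = -164/(207*1848168961/85504) = -164/207*85504/1848168961 = -14022656/382570974927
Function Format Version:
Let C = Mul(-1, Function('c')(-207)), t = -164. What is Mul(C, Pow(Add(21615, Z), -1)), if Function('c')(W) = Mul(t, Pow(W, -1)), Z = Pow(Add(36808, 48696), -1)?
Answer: Rational(-14022656, 382570974927) ≈ -3.6654e-5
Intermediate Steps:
Z = Rational(1, 85504) (Z = Pow(85504, -1) = Rational(1, 85504) ≈ 1.1695e-5)
Function('c')(W) = Mul(-164, Pow(W, -1))
C = Rational(-164, 207) (C = Mul(-1, Mul(-164, Pow(-207, -1))) = Mul(-1, Mul(-164, Rational(-1, 207))) = Mul(-1, Rational(164, 207)) = Rational(-164, 207) ≈ -0.79227)
Mul(C, Pow(Add(21615, Z), -1)) = Mul(Rational(-164, 207), Pow(Add(21615, Rational(1, 85504)), -1)) = Mul(Rational(-164, 207), Pow(Rational(1848168961, 85504), -1)) = Mul(Rational(-164, 207), Rational(85504, 1848168961)) = Rational(-14022656, 382570974927)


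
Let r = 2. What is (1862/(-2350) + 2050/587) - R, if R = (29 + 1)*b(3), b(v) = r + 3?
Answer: -101596497/689725 ≈ -147.30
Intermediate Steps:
b(v) = 5 (b(v) = 2 + 3 = 5)
R = 150 (R = (29 + 1)*5 = 30*5 = 150)
(1862/(-2350) + 2050/587) - R = (1862/(-2350) + 2050/587) - 1*150 = (1862*(-1/2350) + 2050*(1/587)) - 150 = (-931/1175 + 2050/587) - 150 = 1862253/689725 - 150 = -101596497/689725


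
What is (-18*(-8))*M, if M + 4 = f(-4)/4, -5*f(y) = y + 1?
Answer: -2772/5 ≈ -554.40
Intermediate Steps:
f(y) = -⅕ - y/5 (f(y) = -(y + 1)/5 = -(1 + y)/5 = -⅕ - y/5)
M = -77/20 (M = -4 + (-⅕ - ⅕*(-4))/4 = -4 + (-⅕ + ⅘)*(¼) = -4 + (⅗)*(¼) = -4 + 3/20 = -77/20 ≈ -3.8500)
(-18*(-8))*M = -18*(-8)*(-77/20) = 144*(-77/20) = -2772/5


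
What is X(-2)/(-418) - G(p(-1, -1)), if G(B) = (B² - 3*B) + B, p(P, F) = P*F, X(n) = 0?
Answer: 1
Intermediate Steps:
p(P, F) = F*P
G(B) = B² - 2*B
X(-2)/(-418) - G(p(-1, -1)) = 0/(-418) - (-1*(-1))*(-2 - 1*(-1)) = 0*(-1/418) - (-2 + 1) = 0 - (-1) = 0 - 1*(-1) = 0 + 1 = 1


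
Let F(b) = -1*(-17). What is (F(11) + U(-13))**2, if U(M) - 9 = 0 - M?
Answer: 1521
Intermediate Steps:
U(M) = 9 - M (U(M) = 9 + (0 - M) = 9 - M)
F(b) = 17
(F(11) + U(-13))**2 = (17 + (9 - 1*(-13)))**2 = (17 + (9 + 13))**2 = (17 + 22)**2 = 39**2 = 1521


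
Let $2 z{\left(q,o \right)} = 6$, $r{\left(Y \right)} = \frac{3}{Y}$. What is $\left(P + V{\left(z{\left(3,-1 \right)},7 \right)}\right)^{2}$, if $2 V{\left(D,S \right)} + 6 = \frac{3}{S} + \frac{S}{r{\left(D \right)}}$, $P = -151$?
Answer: $\frac{1106704}{49} \approx 22586.0$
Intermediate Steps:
$z{\left(q,o \right)} = 3$ ($z{\left(q,o \right)} = \frac{1}{2} \cdot 6 = 3$)
$V{\left(D,S \right)} = -3 + \frac{3}{2 S} + \frac{D S}{6}$ ($V{\left(D,S \right)} = -3 + \frac{\frac{3}{S} + \frac{S}{3 \frac{1}{D}}}{2} = -3 + \frac{\frac{3}{S} + S \frac{D}{3}}{2} = -3 + \frac{\frac{3}{S} + \frac{D S}{3}}{2} = -3 + \left(\frac{3}{2 S} + \frac{D S}{6}\right) = -3 + \frac{3}{2 S} + \frac{D S}{6}$)
$\left(P + V{\left(z{\left(3,-1 \right)},7 \right)}\right)^{2} = \left(-151 + \frac{9 + 7 \left(-18 + 3 \cdot 7\right)}{6 \cdot 7}\right)^{2} = \left(-151 + \frac{1}{6} \cdot \frac{1}{7} \left(9 + 7 \left(-18 + 21\right)\right)\right)^{2} = \left(-151 + \frac{1}{6} \cdot \frac{1}{7} \left(9 + 7 \cdot 3\right)\right)^{2} = \left(-151 + \frac{1}{6} \cdot \frac{1}{7} \left(9 + 21\right)\right)^{2} = \left(-151 + \frac{1}{6} \cdot \frac{1}{7} \cdot 30\right)^{2} = \left(-151 + \frac{5}{7}\right)^{2} = \left(- \frac{1052}{7}\right)^{2} = \frac{1106704}{49}$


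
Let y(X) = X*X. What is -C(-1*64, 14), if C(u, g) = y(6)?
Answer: -36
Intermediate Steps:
y(X) = X**2
C(u, g) = 36 (C(u, g) = 6**2 = 36)
-C(-1*64, 14) = -1*36 = -36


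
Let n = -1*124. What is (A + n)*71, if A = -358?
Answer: -34222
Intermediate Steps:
n = -124
(A + n)*71 = (-358 - 124)*71 = -482*71 = -34222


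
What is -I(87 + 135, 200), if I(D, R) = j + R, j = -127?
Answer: -73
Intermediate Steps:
I(D, R) = -127 + R
-I(87 + 135, 200) = -(-127 + 200) = -1*73 = -73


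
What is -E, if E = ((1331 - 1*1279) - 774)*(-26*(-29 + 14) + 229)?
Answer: 446918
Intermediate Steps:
E = -446918 (E = ((1331 - 1279) - 774)*(-26*(-15) + 229) = (52 - 774)*(390 + 229) = -722*619 = -446918)
-E = -1*(-446918) = 446918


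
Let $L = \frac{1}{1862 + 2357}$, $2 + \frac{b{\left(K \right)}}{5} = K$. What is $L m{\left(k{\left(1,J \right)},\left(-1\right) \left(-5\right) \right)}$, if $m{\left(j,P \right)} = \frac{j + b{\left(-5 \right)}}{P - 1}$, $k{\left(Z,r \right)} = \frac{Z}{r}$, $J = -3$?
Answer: $- \frac{53}{25314} \approx -0.0020937$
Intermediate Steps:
$b{\left(K \right)} = -10 + 5 K$
$m{\left(j,P \right)} = \frac{-35 + j}{-1 + P}$ ($m{\left(j,P \right)} = \frac{j + \left(-10 + 5 \left(-5\right)\right)}{P - 1} = \frac{j - 35}{-1 + P} = \frac{-35 + j}{-1 + P}$)
$L = \frac{1}{4219} \approx 0.00023702$
$L m{\left(k{\left(1,J \right)},\left(-1\right) \left(-5\right) \right)} = \frac{\frac{1}{-1 - -5} \left(-35 + 1 \frac{1}{-3}\right)}{4219} = \frac{\frac{1}{-1 + 5} \left(-35 + 1 \left(- \frac{1}{3}\right)\right)}{4219} = \frac{\frac{1}{4} \left(-35 - \frac{1}{3}\right)}{4219} = \frac{\frac{1}{4} \left(- \frac{106}{3}\right)}{4219} = \frac{1}{4219} \left(- \frac{53}{6}\right) = - \frac{53}{25314}$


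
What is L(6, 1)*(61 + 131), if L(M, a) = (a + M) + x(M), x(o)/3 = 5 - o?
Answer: 768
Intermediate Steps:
x(o) = 15 - 3*o (x(o) = 3*(5 - o) = 15 - 3*o)
L(M, a) = 15 + a - 2*M (L(M, a) = (a + M) + (15 - 3*M) = (M + a) + (15 - 3*M) = 15 + a - 2*M)
L(6, 1)*(61 + 131) = (15 + 1 - 2*6)*(61 + 131) = (15 + 1 - 12)*192 = 4*192 = 768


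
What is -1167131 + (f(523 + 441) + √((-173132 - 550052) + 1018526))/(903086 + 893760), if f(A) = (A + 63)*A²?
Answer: -1048100140917/898423 + √295342/1796846 ≈ -1.1666e+6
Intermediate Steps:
f(A) = A²*(63 + A) (f(A) = (63 + A)*A² = A²*(63 + A))
-1167131 + (f(523 + 441) + √((-173132 - 550052) + 1018526))/(903086 + 893760) = -1167131 + ((523 + 441)²*(63 + (523 + 441)) + √((-173132 - 550052) + 1018526))/(903086 + 893760) = -1167131 + (964²*(63 + 964) + √(-723184 + 1018526))/1796846 = -1167131 + (929296*1027 + √295342)*(1/1796846) = -1167131 + (954386992 + √295342)*(1/1796846) = -1167131 + (477193496/898423 + √295342/1796846) = -1048100140917/898423 + √295342/1796846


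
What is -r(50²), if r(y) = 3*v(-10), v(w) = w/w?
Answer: -3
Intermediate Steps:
v(w) = 1
r(y) = 3 (r(y) = 3*1 = 3)
-r(50²) = -1*3 = -3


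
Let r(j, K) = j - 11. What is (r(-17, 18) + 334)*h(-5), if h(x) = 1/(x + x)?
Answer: -153/5 ≈ -30.600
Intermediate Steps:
r(j, K) = -11 + j
h(x) = 1/(2*x)
(r(-17, 18) + 334)*h(-5) = ((-11 - 17) + 334)*((½)/(-5)) = (-28 + 334)*((½)*(-⅕)) = 306*(-⅒) = -153/5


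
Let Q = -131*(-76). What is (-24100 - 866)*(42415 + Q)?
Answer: -1307494386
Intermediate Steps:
Q = 9956
(-24100 - 866)*(42415 + Q) = (-24100 - 866)*(42415 + 9956) = -24966*52371 = -1307494386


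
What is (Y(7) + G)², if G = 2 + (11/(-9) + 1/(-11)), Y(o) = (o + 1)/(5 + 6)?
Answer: 19600/9801 ≈ 1.9998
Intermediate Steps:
Y(o) = 1/11 + o/11 (Y(o) = (1 + o)/11 = (1 + o)*(1/11) = 1/11 + o/11)
G = 68/99 (G = 2 + (11*(-⅑) + 1*(-1/11)) = 2 + (-11/9 - 1/11) = 2 - 130/99 = 68/99 ≈ 0.68687)
(Y(7) + G)² = ((1/11 + (1/11)*7) + 68/99)² = ((1/11 + 7/11) + 68/99)² = (8/11 + 68/99)² = (140/99)² = 19600/9801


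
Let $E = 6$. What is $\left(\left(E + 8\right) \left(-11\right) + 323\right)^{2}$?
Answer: $28561$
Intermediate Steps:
$\left(\left(E + 8\right) \left(-11\right) + 323\right)^{2} = \left(\left(6 + 8\right) \left(-11\right) + 323\right)^{2} = \left(14 \left(-11\right) + 323\right)^{2} = \left(-154 + 323\right)^{2} = 169^{2} = 28561$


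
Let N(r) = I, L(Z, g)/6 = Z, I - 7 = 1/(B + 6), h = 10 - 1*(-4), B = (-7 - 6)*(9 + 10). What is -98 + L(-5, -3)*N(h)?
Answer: -74198/241 ≈ -307.88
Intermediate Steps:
B = -247 (B = -13*19 = -247)
h = 14 (h = 10 + 4 = 14)
I = 1686/241 (I = 7 + 1/(-247 + 6) = 7 + 1/(-241) = 7 - 1/241 = 1686/241 ≈ 6.9958)
L(Z, g) = 6*Z
N(r) = 1686/241
-98 + L(-5, -3)*N(h) = -98 + (6*(-5))*(1686/241) = -98 - 30*1686/241 = -98 - 50580/241 = -74198/241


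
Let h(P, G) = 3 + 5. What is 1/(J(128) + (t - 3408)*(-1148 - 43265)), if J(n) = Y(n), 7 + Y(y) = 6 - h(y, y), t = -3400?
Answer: 1/302363695 ≈ 3.3073e-9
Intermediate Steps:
h(P, G) = 8
Y(y) = -9 (Y(y) = -7 + (6 - 1*8) = -7 + (6 - 8) = -7 - 2 = -9)
J(n) = -9
1/(J(128) + (t - 3408)*(-1148 - 43265)) = 1/(-9 + (-3400 - 3408)*(-1148 - 43265)) = 1/(-9 - 6808*(-44413)) = 1/(-9 + 302363704) = 1/302363695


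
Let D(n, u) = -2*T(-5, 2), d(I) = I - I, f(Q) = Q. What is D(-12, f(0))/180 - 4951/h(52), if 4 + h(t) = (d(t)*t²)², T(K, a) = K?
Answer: 44561/36 ≈ 1237.8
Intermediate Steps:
d(I) = 0
D(n, u) = 10 (D(n, u) = -2*(-5) = 10)
h(t) = -4 (h(t) = -4 + (0*t²)² = -4 + 0² = -4 + 0 = -4)
D(-12, f(0))/180 - 4951/h(52) = 10/180 - 4951/(-4) = 10*(1/180) - 4951*(-¼) = 1/18 + 4951/4 = 44561/36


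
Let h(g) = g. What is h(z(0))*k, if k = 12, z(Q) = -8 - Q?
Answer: -96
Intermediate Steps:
h(z(0))*k = (-8 - 1*0)*12 = (-8 + 0)*12 = -8*12 = -96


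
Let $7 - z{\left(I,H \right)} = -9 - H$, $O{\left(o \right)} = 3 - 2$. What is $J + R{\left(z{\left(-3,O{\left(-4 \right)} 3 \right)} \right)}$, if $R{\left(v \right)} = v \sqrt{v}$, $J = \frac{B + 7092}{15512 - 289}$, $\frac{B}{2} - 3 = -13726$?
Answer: $- \frac{20354}{15223} + 19 \sqrt{19} \approx 81.482$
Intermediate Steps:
$B = -27446$ ($B = 6 + 2 \left(-13726\right) = 6 - 27452 = -27446$)
$J = - \frac{20354}{15223}$ ($J = \frac{-27446 + 7092}{15512 - 289} = - \frac{20354}{15223} \approx -1.3371$)
$O{\left(o \right)} = 1$ ($O{\left(o \right)} = 3 - 2 = 1$)
$z{\left(I,H \right)} = 16 + H$ ($z{\left(I,H \right)} = 7 - \left(-9 - H\right) = 7 + \left(9 + H\right) = 16 + H$)
$R{\left(v \right)} = v^{\frac{3}{2}}$
$J + R{\left(z{\left(-3,O{\left(-4 \right)} 3 \right)} \right)} = - \frac{20354}{15223} + \left(16 + 1 \cdot 3\right)^{\frac{3}{2}} = - \frac{20354}{15223} + \left(16 + 3\right)^{\frac{3}{2}} = - \frac{20354}{15223} + 19^{\frac{3}{2}} = - \frac{20354}{15223} + 19 \sqrt{19}$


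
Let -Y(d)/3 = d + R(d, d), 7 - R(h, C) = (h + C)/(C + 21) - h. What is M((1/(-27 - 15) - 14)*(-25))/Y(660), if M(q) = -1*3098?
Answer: 703246/902367 ≈ 0.77934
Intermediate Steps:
R(h, C) = 7 + h - (C + h)/(21 + C) (R(h, C) = 7 - ((h + C)/(C + 21) - h) = 7 - ((C + h)/(21 + C) - h) = 7 - (-h + (C + h)/(21 + C)) = 7 + (h - (C + h)/(21 + C)) = 7 + h - (C + h)/(21 + C))
M(q) = -3098
Y(d) = -3*d - 3*(147 + d**2 + 26*d)/(21 + d) (Y(d) = -3*(d + (147 + 6*d + 20*d + d*d)/(21 + d)) = -3*(d + (147 + 6*d + 20*d + d**2)/(21 + d)) = -3*(d + (147 + d**2 + 26*d)/(21 + d)) = -3*d - 3*(147 + d**2 + 26*d)/(21 + d))
M((1/(-27 - 15) - 14)*(-25))/Y(660) = -3098*(21 + 660)/(3*(-147 - 47*660 - 2*660**2)) = -3098*227/(-147 - 31020 - 2*435600) = -3098*227/(-147 - 31020 - 871200) = -3098/(3*(1/681)*(-902367)) = -3098/(-902367/227) = -3098*(-227/902367) = 703246/902367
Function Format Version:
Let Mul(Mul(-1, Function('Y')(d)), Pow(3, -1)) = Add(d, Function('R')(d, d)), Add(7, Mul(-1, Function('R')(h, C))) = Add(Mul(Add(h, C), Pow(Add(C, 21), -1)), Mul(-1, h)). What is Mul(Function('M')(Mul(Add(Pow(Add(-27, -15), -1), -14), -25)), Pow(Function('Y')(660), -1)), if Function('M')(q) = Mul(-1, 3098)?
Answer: Rational(703246, 902367) ≈ 0.77934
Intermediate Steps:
Function('R')(h, C) = Add(7, h, Mul(-1, Pow(Add(21, C), -1), Add(C, h))) (Function('R')(h, C) = Add(7, Mul(-1, Add(Mul(Add(h, C), Pow(Add(C, 21), -1)), Mul(-1, h)))) = Add(7, Mul(-1, Add(Mul(Add(C, h), Pow(Add(21, C), -1)), Mul(-1, h)))) = Add(7, Mul(-1, Add(Mul(Pow(Add(21, C), -1), Add(C, h)), Mul(-1, h)))) = Add(7, Mul(-1, Add(Mul(-1, h), Mul(Pow(Add(21, C), -1), Add(C, h))))) = Add(7, Add(h, Mul(-1, Pow(Add(21, C), -1), Add(C, h)))) = Add(7, h, Mul(-1, Pow(Add(21, C), -1), Add(C, h))))
Function('M')(q) = -3098
Function('Y')(d) = Add(Mul(-3, d), Mul(-3, Pow(Add(21, d), -1), Add(147, Pow(d, 2), Mul(26, d)))) (Function('Y')(d) = Mul(-3, Add(d, Mul(Pow(Add(21, d), -1), Add(147, Mul(6, d), Mul(20, d), Mul(d, d))))) = Mul(-3, Add(d, Mul(Pow(Add(21, d), -1), Add(147, Mul(6, d), Mul(20, d), Pow(d, 2))))) = Mul(-3, Add(d, Mul(Pow(Add(21, d), -1), Add(147, Pow(d, 2), Mul(26, d))))) = Add(Mul(-3, d), Mul(-3, Pow(Add(21, d), -1), Add(147, Pow(d, 2), Mul(26, d)))))
Mul(Function('M')(Mul(Add(Pow(Add(-27, -15), -1), -14), -25)), Pow(Function('Y')(660), -1)) = Mul(-3098, Pow(Mul(3, Pow(Add(21, 660), -1), Add(-147, Mul(-47, 660), Mul(-2, Pow(660, 2)))), -1)) = Mul(-3098, Pow(Mul(3, Pow(681, -1), Add(-147, -31020, Mul(-2, 435600))), -1)) = Mul(-3098, Pow(Mul(3, Rational(1, 681), Add(-147, -31020, -871200)), -1)) = Mul(-3098, Pow(Mul(3, Rational(1, 681), -902367), -1)) = Mul(-3098, Pow(Rational(-902367, 227), -1)) = Mul(-3098, Rational(-227, 902367)) = Rational(703246, 902367)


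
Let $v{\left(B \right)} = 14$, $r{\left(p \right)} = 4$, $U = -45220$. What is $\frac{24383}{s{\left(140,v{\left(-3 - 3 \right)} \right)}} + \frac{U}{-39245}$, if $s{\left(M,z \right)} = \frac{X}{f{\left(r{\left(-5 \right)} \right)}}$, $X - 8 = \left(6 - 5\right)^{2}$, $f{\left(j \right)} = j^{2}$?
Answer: $\frac{3062196068}{70641} \approx 43349.0$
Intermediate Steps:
$X = 9$ ($X = 8 + \left(6 - 5\right)^{2} = 8 + 1^{2} = 8 + 1 = 9$)
$s{\left(M,z \right)} = \frac{9}{16}$ ($s{\left(M,z \right)} = \frac{9}{4^{2}} = \frac{9}{16}$)
$\frac{24383}{s{\left(140,v{\left(-3 - 3 \right)} \right)}} + \frac{U}{-39245} = \frac{24383}{\frac{9}{16}} - \frac{45220}{-39245} = 24383 \cdot \frac{16}{9} - - \frac{9044}{7849} = \frac{390128}{9} + \frac{9044}{7849} = \frac{3062196068}{70641}$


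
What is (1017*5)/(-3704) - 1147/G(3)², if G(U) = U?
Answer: -4294253/33336 ≈ -128.82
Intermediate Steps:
(1017*5)/(-3704) - 1147/G(3)² = (1017*5)/(-3704) - 1147/(3²) = 5085*(-1/3704) - 1147/9 = -5085/3704 - 1147*⅑ = -5085/3704 - 1147/9 = -4294253/33336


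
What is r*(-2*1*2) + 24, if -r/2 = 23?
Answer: 208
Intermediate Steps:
r = -46 (r = -2*23 = -46)
r*(-2*1*2) + 24 = -46*(-2*1)*2 + 24 = -(-92)*2 + 24 = -46*(-4) + 24 = 184 + 24 = 208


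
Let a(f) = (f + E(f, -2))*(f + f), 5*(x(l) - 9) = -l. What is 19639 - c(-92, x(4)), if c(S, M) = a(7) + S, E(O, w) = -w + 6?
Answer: 19521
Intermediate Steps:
x(l) = 9 - l/5 (x(l) = 9 + (-l)/5 = 9 - l/5)
E(O, w) = 6 - w
a(f) = 2*f*(8 + f) (a(f) = (f + (6 - 1*(-2)))*(f + f) = (f + (6 + 2))*(2*f) = (f + 8)*(2*f) = (8 + f)*(2*f) = 2*f*(8 + f))
c(S, M) = 210 + S (c(S, M) = 2*7*(8 + 7) + S = 2*7*15 + S = 210 + S)
19639 - c(-92, x(4)) = 19639 - (210 - 92) = 19639 - 1*118 = 19639 - 118 = 19521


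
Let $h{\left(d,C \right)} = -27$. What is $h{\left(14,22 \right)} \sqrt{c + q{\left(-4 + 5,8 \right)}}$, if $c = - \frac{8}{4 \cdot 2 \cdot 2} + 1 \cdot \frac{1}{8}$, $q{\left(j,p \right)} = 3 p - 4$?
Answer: $- \frac{27 \sqrt{314}}{4} \approx -119.61$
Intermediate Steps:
$q{\left(j,p \right)} = -4 + 3 p$
$c = - \frac{3}{8}$ ($c = - \frac{8}{8 \cdot 2} + 1 \cdot \frac{1}{8} = - \frac{8}{16} + \frac{1}{8} = \left(-8\right) \frac{1}{16} + \frac{1}{8} = - \frac{1}{2} + \frac{1}{8} = - \frac{3}{8} \approx -0.375$)
$h{\left(14,22 \right)} \sqrt{c + q{\left(-4 + 5,8 \right)}} = - 27 \sqrt{- \frac{3}{8} + \left(-4 + 3 \cdot 8\right)} = - 27 \sqrt{- \frac{3}{8} + \left(-4 + 24\right)} = - 27 \sqrt{- \frac{3}{8} + 20} = - 27 \sqrt{\frac{157}{8}} = - 27 \frac{\sqrt{314}}{4} = - \frac{27 \sqrt{314}}{4}$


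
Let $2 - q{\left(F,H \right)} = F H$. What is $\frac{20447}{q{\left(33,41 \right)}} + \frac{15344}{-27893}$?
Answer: $- \frac{84436845}{5383349} \approx -15.685$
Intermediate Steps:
$q{\left(F,H \right)} = 2 - F H$
$\frac{20447}{q{\left(33,41 \right)}} + \frac{15344}{-27893} = \frac{20447}{2 - 33 \cdot 41} + \frac{15344}{-27893} = \frac{20447}{2 - 1353} + 15344 \left(- \frac{1}{27893}\right) = \frac{20447}{-1351} - \frac{15344}{27893} = 20447 \left(- \frac{1}{1351}\right) - \frac{15344}{27893} = - \frac{2921}{193} - \frac{15344}{27893} = - \frac{84436845}{5383349}$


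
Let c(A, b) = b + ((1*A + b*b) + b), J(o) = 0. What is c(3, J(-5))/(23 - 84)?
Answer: -3/61 ≈ -0.049180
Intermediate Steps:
c(A, b) = A + b² + 2*b (c(A, b) = b + ((A + b²) + b) = b + (A + b + b²) = A + b² + 2*b)
c(3, J(-5))/(23 - 84) = (3 + 0² + 2*0)/(23 - 84) = (3 + 0 + 0)/(-61) = 3*(-1/61) = -3/61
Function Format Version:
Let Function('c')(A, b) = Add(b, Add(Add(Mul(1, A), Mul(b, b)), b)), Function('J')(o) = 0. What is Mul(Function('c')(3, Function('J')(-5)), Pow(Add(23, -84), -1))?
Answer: Rational(-3, 61) ≈ -0.049180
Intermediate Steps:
Function('c')(A, b) = Add(A, Pow(b, 2), Mul(2, b)) (Function('c')(A, b) = Add(b, Add(Add(A, Pow(b, 2)), b)) = Add(b, Add(A, b, Pow(b, 2))) = Add(A, Pow(b, 2), Mul(2, b)))
Mul(Function('c')(3, Function('J')(-5)), Pow(Add(23, -84), -1)) = Mul(Add(3, Pow(0, 2), Mul(2, 0)), Pow(Add(23, -84), -1)) = Mul(Add(3, 0, 0), Pow(-61, -1)) = Mul(3, Rational(-1, 61)) = Rational(-3, 61)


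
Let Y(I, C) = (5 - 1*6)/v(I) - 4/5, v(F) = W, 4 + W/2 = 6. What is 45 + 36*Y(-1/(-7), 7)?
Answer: 36/5 ≈ 7.2000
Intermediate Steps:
W = 4 (W = -8 + 2*6 = -8 + 12 = 4)
v(F) = 4
Y(I, C) = -21/20 (Y(I, C) = (5 - 1*6)/4 - 4/5 = (5 - 6)*(1/4) - 4*1/5 = -1*1/4 - 4/5 = -1/4 - 4/5 = -21/20)
45 + 36*Y(-1/(-7), 7) = 45 + 36*(-21/20) = 45 - 189/5 = 36/5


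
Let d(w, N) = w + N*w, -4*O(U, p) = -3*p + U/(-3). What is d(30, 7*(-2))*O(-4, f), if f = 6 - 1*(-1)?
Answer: -3835/2 ≈ -1917.5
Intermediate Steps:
f = 7 (f = 6 + 1 = 7)
O(U, p) = U/12 + 3*p/4 (O(U, p) = -(-3*p + U/(-3))/4 = -(-3*p + U*(-⅓))/4 = -(-3*p - U/3)/4 = U/12 + 3*p/4)
d(30, 7*(-2))*O(-4, f) = (30*(1 + 7*(-2)))*((1/12)*(-4) + (¾)*7) = (30*(1 - 14))*(-⅓ + 21/4) = (30*(-13))*(59/12) = -390*59/12 = -3835/2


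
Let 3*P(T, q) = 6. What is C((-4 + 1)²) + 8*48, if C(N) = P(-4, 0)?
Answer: 386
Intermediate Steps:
P(T, q) = 2 (P(T, q) = (⅓)*6 = 2)
C(N) = 2
C((-4 + 1)²) + 8*48 = 2 + 8*48 = 2 + 384 = 386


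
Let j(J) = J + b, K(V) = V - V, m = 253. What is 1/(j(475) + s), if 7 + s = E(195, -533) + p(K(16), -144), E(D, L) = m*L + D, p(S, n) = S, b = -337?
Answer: -1/134523 ≈ -7.4337e-6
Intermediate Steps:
K(V) = 0
E(D, L) = D + 253*L (E(D, L) = 253*L + D = D + 253*L)
j(J) = -337 + J (j(J) = J - 337 = -337 + J)
s = -134661 (s = -7 + ((195 + 253*(-533)) + 0) = -7 + ((195 - 134849) + 0) = -7 + (-134654 + 0) = -7 - 134654 = -134661)
1/(j(475) + s) = 1/((-337 + 475) - 134661) = 1/(138 - 134661) = 1/(-134523) = -1/134523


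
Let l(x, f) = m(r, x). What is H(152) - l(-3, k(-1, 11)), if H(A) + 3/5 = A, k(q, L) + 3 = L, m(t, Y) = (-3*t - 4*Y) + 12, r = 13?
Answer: 832/5 ≈ 166.40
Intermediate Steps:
m(t, Y) = 12 - 4*Y - 3*t (m(t, Y) = (-4*Y - 3*t) + 12 = 12 - 4*Y - 3*t)
k(q, L) = -3 + L
H(A) = -3/5 + A
l(x, f) = -27 - 4*x (l(x, f) = 12 - 4*x - 3*13 = 12 - 4*x - 39 = -27 - 4*x)
H(152) - l(-3, k(-1, 11)) = (-3/5 + 152) - (-27 - 4*(-3)) = 757/5 - (-27 + 12) = 757/5 - 1*(-15) = 757/5 + 15 = 832/5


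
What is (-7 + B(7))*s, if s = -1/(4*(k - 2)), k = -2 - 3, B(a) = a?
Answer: 0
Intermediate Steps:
k = -5
s = 1/28 (s = -1/(4*(-5 - 2)) = -1/(4*(-7)) = -1/(-28) = -1*(-1/28) = 1/28 ≈ 0.035714)
(-7 + B(7))*s = (-7 + 7)*(1/28) = 0*(1/28) = 0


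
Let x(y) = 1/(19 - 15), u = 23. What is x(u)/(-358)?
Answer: -1/1432 ≈ -0.00069832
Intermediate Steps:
x(y) = ¼ (x(y) = 1/4 = ¼)
x(u)/(-358) = (¼)/(-358) = (¼)*(-1/358) = -1/1432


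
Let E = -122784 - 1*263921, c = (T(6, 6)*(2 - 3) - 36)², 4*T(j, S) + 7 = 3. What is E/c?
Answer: -77341/245 ≈ -315.68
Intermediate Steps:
T(j, S) = -1 (T(j, S) = -7/4 + (¼)*3 = -7/4 + ¾ = -1)
c = 1225 (c = (-(2 - 3) - 36)² = (-1*(-1) - 36)² = (1 - 36)² = (-35)² = 1225)
E = -386705 (E = -122784 - 263921 = -386705)
E/c = -386705/1225 = -386705*1/1225 = -77341/245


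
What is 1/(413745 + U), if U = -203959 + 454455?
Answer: 1/664241 ≈ 1.5055e-6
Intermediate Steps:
U = 250496
1/(413745 + U) = 1/(413745 + 250496) = 1/664241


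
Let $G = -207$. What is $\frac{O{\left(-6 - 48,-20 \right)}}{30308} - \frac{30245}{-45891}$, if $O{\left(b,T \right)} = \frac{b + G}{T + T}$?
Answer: $\frac{36678595951}{55634577120} \approx 0.65928$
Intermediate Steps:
$O{\left(b,T \right)} = \frac{-207 + b}{2 T}$ ($O{\left(b,T \right)} = \frac{b - 207}{T + T} = \frac{-207 + b}{2 T}$)
$\frac{O{\left(-6 - 48,-20 \right)}}{30308} - \frac{30245}{-45891} = \frac{\frac{1}{2} \frac{1}{-20} \left(-207 - 54\right)}{30308} - \frac{30245}{-45891} = \frac{1}{2} \left(- \frac{1}{20}\right) \left(-207 - 54\right) \frac{1}{30308} - - \frac{30245}{45891} = \frac{1}{2} \left(- \frac{1}{20}\right) \left(-207 - 54\right) \frac{1}{30308} + \frac{30245}{45891} = \frac{1}{2} \left(- \frac{1}{20}\right) \left(-261\right) \frac{1}{30308} + \frac{30245}{45891} = \frac{261}{40} \cdot \frac{1}{30308} + \frac{30245}{45891} = \frac{261}{1212320} + \frac{30245}{45891} = \frac{36678595951}{55634577120}$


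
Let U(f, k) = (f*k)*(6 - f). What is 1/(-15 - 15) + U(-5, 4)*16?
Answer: -105601/30 ≈ -3520.0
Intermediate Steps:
U(f, k) = f*k*(6 - f)
1/(-15 - 15) + U(-5, 4)*16 = 1/(-15 - 15) - 5*4*(6 - 1*(-5))*16 = 1/(-30) - 5*4*(6 + 5)*16 = -1/30 - 5*4*11*16 = -1/30 - 220*16 = -1/30 - 3520 = -105601/30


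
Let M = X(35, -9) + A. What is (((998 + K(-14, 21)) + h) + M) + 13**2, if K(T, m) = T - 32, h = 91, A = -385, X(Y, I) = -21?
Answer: 806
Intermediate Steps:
K(T, m) = -32 + T
M = -406 (M = -21 - 385 = -406)
(((998 + K(-14, 21)) + h) + M) + 13**2 = (((998 + (-32 - 14)) + 91) - 406) + 13**2 = (((998 - 46) + 91) - 406) + 169 = ((952 + 91) - 406) + 169 = (1043 - 406) + 169 = 637 + 169 = 806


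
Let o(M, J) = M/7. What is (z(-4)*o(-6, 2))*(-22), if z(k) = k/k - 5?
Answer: -528/7 ≈ -75.429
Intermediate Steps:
z(k) = -4 (z(k) = 1 - 5 = -4)
o(M, J) = M/7 (o(M, J) = M*(⅐) = M/7)
(z(-4)*o(-6, 2))*(-22) = -4*(-6)/7*(-22) = -4*(-6/7)*(-22) = (24/7)*(-22) = -528/7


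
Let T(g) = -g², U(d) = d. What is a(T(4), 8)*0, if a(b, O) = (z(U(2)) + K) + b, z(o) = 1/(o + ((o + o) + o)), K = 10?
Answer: 0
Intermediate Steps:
z(o) = 1/(4*o) (z(o) = 1/(o + (2*o + o)) = 1/(o + 3*o) = 1/(4*o))
a(b, O) = 81/8 + b (a(b, O) = ((¼)/2 + 10) + b = ((¼)*(½) + 10) + b = (⅛ + 10) + b = 81/8 + b)
a(T(4), 8)*0 = (81/8 - 1*4²)*0 = (81/8 - 1*16)*0 = (81/8 - 16)*0 = -47/8*0 = 0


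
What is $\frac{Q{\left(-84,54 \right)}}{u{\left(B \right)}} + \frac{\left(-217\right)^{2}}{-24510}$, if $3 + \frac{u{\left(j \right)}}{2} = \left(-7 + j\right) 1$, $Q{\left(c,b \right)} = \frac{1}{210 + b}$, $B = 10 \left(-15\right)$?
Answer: $- \frac{44201147}{23006720} \approx -1.9212$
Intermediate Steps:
$B = -150$
$u{\left(j \right)} = -20 + 2 j$ ($u{\left(j \right)} = -6 + 2 \left(-7 + j\right) 1 = -6 + 2 \left(-7 + j\right) = -6 + \left(-14 + 2 j\right) = -20 + 2 j$)
$\frac{Q{\left(-84,54 \right)}}{u{\left(B \right)}} + \frac{\left(-217\right)^{2}}{-24510} = \frac{1}{\left(210 + 54\right) \left(-20 + 2 \left(-150\right)\right)} + \frac{\left(-217\right)^{2}}{-24510} = \frac{1}{264 \left(-20 - 300\right)} + 47089 \left(- \frac{1}{24510}\right) = \frac{1}{264 \left(-320\right)} - \frac{47089}{24510} = \frac{1}{264} \left(- \frac{1}{320}\right) - \frac{47089}{24510} = - \frac{1}{84480} - \frac{47089}{24510} = - \frac{44201147}{23006720}$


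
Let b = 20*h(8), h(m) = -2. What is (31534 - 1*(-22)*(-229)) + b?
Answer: 26456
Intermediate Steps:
b = -40 (b = 20*(-2) = -40)
(31534 - 1*(-22)*(-229)) + b = (31534 - 1*(-22)*(-229)) - 40 = (31534 + 22*(-229)) - 40 = (31534 - 5038) - 40 = 26496 - 40 = 26456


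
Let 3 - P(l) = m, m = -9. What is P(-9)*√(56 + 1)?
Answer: 12*√57 ≈ 90.598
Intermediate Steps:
P(l) = 12 (P(l) = 3 - 1*(-9) = 3 + 9 = 12)
P(-9)*√(56 + 1) = 12*√(56 + 1) = 12*√57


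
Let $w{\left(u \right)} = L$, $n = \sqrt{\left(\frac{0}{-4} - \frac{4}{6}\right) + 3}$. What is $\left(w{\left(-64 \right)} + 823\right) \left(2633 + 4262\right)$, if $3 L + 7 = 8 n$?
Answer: $\frac{16975490}{3} + \frac{55160 \sqrt{21}}{9} \approx 5.6866 \cdot 10^{6}$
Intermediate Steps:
$n = \frac{\sqrt{21}}{3}$ ($n = \sqrt{\left(0 \left(- \frac{1}{4}\right) - \frac{2}{3}\right) + 3} = \sqrt{\left(0 - \frac{2}{3}\right) + 3} = \sqrt{- \frac{2}{3} + 3} = \sqrt{\frac{7}{3}} = \frac{\sqrt{21}}{3} \approx 1.5275$)
$L = - \frac{7}{3} + \frac{8 \sqrt{21}}{9}$ ($L = - \frac{7}{3} + \frac{8 \frac{\sqrt{21}}{3}}{3} = - \frac{7}{3} + \frac{\frac{8}{3} \sqrt{21}}{3} = - \frac{7}{3} + \frac{8 \sqrt{21}}{9} \approx 1.7401$)
$w{\left(u \right)} = - \frac{7}{3} + \frac{8 \sqrt{21}}{9}$
$\left(w{\left(-64 \right)} + 823\right) \left(2633 + 4262\right) = \left(\left(- \frac{7}{3} + \frac{8 \sqrt{21}}{9}\right) + 823\right) \left(2633 + 4262\right) = \left(\frac{2462}{3} + \frac{8 \sqrt{21}}{9}\right) 6895 = \frac{16975490}{3} + \frac{55160 \sqrt{21}}{9}$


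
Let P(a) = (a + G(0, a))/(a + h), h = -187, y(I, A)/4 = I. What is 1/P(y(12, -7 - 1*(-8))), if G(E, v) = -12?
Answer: -139/36 ≈ -3.8611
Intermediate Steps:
y(I, A) = 4*I
P(a) = (-12 + a)/(-187 + a) (P(a) = (a - 12)/(a - 187) = (-12 + a)/(-187 + a))
1/P(y(12, -7 - 1*(-8))) = 1/((-12 + 4*12)/(-187 + 4*12)) = 1/((-12 + 48)/(-187 + 48)) = 1/(36/(-139)) = 1/(-1/139*36) = 1/(-36/139) = -139/36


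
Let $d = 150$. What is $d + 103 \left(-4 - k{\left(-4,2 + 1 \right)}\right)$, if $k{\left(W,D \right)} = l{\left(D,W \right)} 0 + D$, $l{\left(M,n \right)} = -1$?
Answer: $-571$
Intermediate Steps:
$k{\left(W,D \right)} = D$ ($k{\left(W,D \right)} = \left(-1\right) 0 + D = 0 + D = D$)
$d + 103 \left(-4 - k{\left(-4,2 + 1 \right)}\right) = 150 + 103 \left(-4 - \left(2 + 1\right)\right) = 150 + 103 \left(-4 - 3\right) = 150 + 103 \left(-7\right) = 150 - 721 = -571$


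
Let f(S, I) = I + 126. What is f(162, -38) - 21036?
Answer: -20948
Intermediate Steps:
f(S, I) = 126 + I
f(162, -38) - 21036 = (126 - 38) - 21036 = 88 - 21036 = -20948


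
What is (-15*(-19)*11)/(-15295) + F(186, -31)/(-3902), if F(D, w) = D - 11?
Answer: -156941/628222 ≈ -0.24982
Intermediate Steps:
F(D, w) = -11 + D
(-15*(-19)*11)/(-15295) + F(186, -31)/(-3902) = (-15*(-19)*11)/(-15295) + (-11 + 186)/(-3902) = (285*11)*(-1/15295) + 175*(-1/3902) = 3135*(-1/15295) - 175/3902 = -33/161 - 175/3902 = -156941/628222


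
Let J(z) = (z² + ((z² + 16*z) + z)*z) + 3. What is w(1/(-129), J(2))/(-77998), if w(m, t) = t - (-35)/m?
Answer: 2216/38999 ≈ 0.056822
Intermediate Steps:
J(z) = 3 + z² + z*(z² + 17*z) (J(z) = (z² + (z² + 17*z)*z) + 3 = (z² + z*(z² + 17*z)) + 3 = 3 + z² + z*(z² + 17*z))
w(m, t) = t + 35/m
w(1/(-129), J(2))/(-77998) = ((3 + 2³ + 18*2²) + 35/(1/(-129)))/(-77998) = ((3 + 8 + 18*4) + 35/(-1/129))*(-1/77998) = ((3 + 8 + 72) + 35*(-129))*(-1/77998) = (83 - 4515)*(-1/77998) = -4432*(-1/77998) = 2216/38999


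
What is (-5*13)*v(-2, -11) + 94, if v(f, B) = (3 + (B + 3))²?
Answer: -1531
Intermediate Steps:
v(f, B) = (6 + B)² (v(f, B) = (3 + (3 + B))² = (6 + B)²)
(-5*13)*v(-2, -11) + 94 = (-5*13)*(6 - 11)² + 94 = -65*(-5)² + 94 = -65*25 + 94 = -1625 + 94 = -1531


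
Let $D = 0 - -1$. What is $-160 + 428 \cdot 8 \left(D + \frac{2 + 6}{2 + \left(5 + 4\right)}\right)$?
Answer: $\frac{63296}{11} \approx 5754.2$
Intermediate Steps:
$D = 1$ ($D = 0 + 1 = 1$)
$-160 + 428 \cdot 8 \left(D + \frac{2 + 6}{2 + \left(5 + 4\right)}\right) = -160 + 428 \cdot 8 \left(1 + \frac{2 + 6}{2 + \left(5 + 4\right)}\right) = -160 + 428 \cdot 8 \left(1 + \frac{8}{2 + 9}\right) = -160 + 428 \cdot 8 \left(1 + \frac{8}{11}\right) = -160 + 428 \cdot 8 \cdot \frac{19}{11} = -160 + 428 \cdot \frac{152}{11} = -160 + \frac{65056}{11} = \frac{63296}{11}$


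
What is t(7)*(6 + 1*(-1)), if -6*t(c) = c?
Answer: -35/6 ≈ -5.8333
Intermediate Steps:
t(c) = -c/6
t(7)*(6 + 1*(-1)) = (-⅙*7)*(6 + 1*(-1)) = -7*(6 - 1)/6 = -7/6*5 = -35/6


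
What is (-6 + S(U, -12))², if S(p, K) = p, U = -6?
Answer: 144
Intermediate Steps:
(-6 + S(U, -12))² = (-6 - 6)² = (-12)² = 144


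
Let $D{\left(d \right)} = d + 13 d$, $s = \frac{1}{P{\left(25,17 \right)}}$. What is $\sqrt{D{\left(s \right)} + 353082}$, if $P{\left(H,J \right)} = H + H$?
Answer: $\frac{\sqrt{8827057}}{5} \approx 594.21$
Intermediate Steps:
$P{\left(H,J \right)} = 2 H$
$s = \frac{1}{50}$ ($s = \frac{1}{2 \cdot 25} = \frac{1}{50} \approx 0.02$)
$D{\left(d \right)} = 14 d$
$\sqrt{D{\left(s \right)} + 353082} = \sqrt{14 \cdot \frac{1}{50} + 353082} = \sqrt{\frac{7}{25} + 353082} = \sqrt{\frac{8827057}{25}} = \frac{\sqrt{8827057}}{5}$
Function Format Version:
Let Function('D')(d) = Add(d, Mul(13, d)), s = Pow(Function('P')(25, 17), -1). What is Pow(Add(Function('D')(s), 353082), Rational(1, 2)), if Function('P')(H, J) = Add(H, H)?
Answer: Mul(Rational(1, 5), Pow(8827057, Rational(1, 2))) ≈ 594.21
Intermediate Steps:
Function('P')(H, J) = Mul(2, H)
s = Rational(1, 50) (s = Pow(Mul(2, 25), -1) = Pow(50, -1) = Rational(1, 50) ≈ 0.020000)
Function('D')(d) = Mul(14, d)
Pow(Add(Function('D')(s), 353082), Rational(1, 2)) = Pow(Add(Mul(14, Rational(1, 50)), 353082), Rational(1, 2)) = Pow(Add(Rational(7, 25), 353082), Rational(1, 2)) = Pow(Rational(8827057, 25), Rational(1, 2)) = Mul(Rational(1, 5), Pow(8827057, Rational(1, 2)))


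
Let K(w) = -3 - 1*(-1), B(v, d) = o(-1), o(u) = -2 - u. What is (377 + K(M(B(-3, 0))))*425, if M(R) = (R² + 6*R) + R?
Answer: 159375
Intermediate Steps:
B(v, d) = -1 (B(v, d) = -2 - 1*(-1) = -2 + 1 = -1)
M(R) = R² + 7*R
K(w) = -2 (K(w) = -3 + 1 = -2)
(377 + K(M(B(-3, 0))))*425 = (377 - 2)*425 = 375*425 = 159375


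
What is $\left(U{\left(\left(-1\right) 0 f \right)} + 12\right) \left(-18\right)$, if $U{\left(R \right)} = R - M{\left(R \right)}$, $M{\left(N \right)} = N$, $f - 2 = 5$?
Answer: $-216$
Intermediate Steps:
$f = 7$ ($f = 2 + 5 = 7$)
$U{\left(R \right)} = 0$ ($U{\left(R \right)} = R - R = 0$)
$\left(U{\left(\left(-1\right) 0 f \right)} + 12\right) \left(-18\right) = \left(0 + 12\right) \left(-18\right) = 12 \left(-18\right) = -216$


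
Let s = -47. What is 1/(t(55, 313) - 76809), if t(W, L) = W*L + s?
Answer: -1/59641 ≈ -1.6767e-5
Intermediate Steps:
t(W, L) = -47 + L*W (t(W, L) = W*L - 47 = L*W - 47 = -47 + L*W)
1/(t(55, 313) - 76809) = 1/((-47 + 313*55) - 76809) = 1/((-47 + 17215) - 76809) = 1/(17168 - 76809) = 1/(-59641) = -1/59641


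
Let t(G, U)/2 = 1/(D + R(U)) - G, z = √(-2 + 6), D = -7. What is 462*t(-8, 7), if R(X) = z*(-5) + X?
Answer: 36498/5 ≈ 7299.6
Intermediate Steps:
z = 2 (z = √4 = 2)
R(X) = -10 + X (R(X) = 2*(-5) + X = -10 + X)
t(G, U) = -2*G + 2/(-17 + U) (t(G, U) = 2*(1/(-7 + (-10 + U)) - G) = 2*(1/(-17 + U) - G) = -2*G + 2/(-17 + U))
462*t(-8, 7) = 462*(2*(1 + 17*(-8) - 1*(-8)*7)/(-17 + 7)) = 462*(2*(1 - 136 + 56)/(-10)) = 462*(2*(-⅒)*(-79)) = 462*(79/5) = 36498/5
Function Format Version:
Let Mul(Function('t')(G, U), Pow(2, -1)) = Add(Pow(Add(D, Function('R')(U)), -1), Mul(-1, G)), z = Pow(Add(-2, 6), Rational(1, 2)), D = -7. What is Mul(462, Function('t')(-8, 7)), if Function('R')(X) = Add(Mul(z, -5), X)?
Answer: Rational(36498, 5) ≈ 7299.6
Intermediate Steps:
z = 2 (z = Pow(4, Rational(1, 2)) = 2)
Function('R')(X) = Add(-10, X) (Function('R')(X) = Add(Mul(2, -5), X) = Add(-10, X))
Function('t')(G, U) = Add(Mul(-2, G), Mul(2, Pow(Add(-17, U), -1))) (Function('t')(G, U) = Mul(2, Add(Pow(Add(-7, Add(-10, U)), -1), Mul(-1, G))) = Mul(2, Add(Pow(Add(-17, U), -1), Mul(-1, G))) = Add(Mul(-2, G), Mul(2, Pow(Add(-17, U), -1))))
Mul(462, Function('t')(-8, 7)) = Mul(462, Mul(2, Pow(Add(-17, 7), -1), Add(1, Mul(17, -8), Mul(-1, -8, 7)))) = Mul(462, Mul(2, Pow(-10, -1), Add(1, -136, 56))) = Mul(462, Mul(2, Rational(-1, 10), -79)) = Mul(462, Rational(79, 5)) = Rational(36498, 5)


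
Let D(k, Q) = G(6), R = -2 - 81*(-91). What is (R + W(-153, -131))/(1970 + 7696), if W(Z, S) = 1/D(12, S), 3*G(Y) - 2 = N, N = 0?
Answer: 14741/19332 ≈ 0.76252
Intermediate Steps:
R = 7369 (R = -2 + 7371 = 7369)
G(Y) = ⅔ (G(Y) = ⅔ + (⅓)*0 = ⅔ + 0 = ⅔)
D(k, Q) = ⅔
W(Z, S) = 3/2 (W(Z, S) = 1/(⅔) = 3/2)
(R + W(-153, -131))/(1970 + 7696) = (7369 + 3/2)/(1970 + 7696) = (14741/2)/9666 = (14741/2)*(1/9666) = 14741/19332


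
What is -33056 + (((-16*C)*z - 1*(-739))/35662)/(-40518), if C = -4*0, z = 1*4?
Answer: -47764363592035/1444952916 ≈ -33056.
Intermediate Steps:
z = 4
C = 0
-33056 + (((-16*C)*z - 1*(-739))/35662)/(-40518) = -33056 + ((-16*0*4 - 1*(-739))/35662)/(-40518) = -33056 + ((0*4 + 739)*(1/35662))*(-1/40518) = -33056 + ((0 + 739)*(1/35662))*(-1/40518) = -33056 + (739*(1/35662))*(-1/40518) = -33056 + (739/35662)*(-1/40518) = -33056 - 739/1444952916 = -47764363592035/1444952916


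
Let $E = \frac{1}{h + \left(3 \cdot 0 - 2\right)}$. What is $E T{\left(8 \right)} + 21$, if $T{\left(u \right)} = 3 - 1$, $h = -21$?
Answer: $\frac{481}{23} \approx 20.913$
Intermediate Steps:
$T{\left(u \right)} = 2$
$E = - \frac{1}{23}$ ($E = \frac{1}{-21 + \left(3 \cdot 0 - 2\right)} = \frac{1}{-21 + \left(0 - 2\right)} = \frac{1}{-21 - 2} = \frac{1}{-23} = - \frac{1}{23} \approx -0.043478$)
$E T{\left(8 \right)} + 21 = \left(- \frac{1}{23}\right) 2 + 21 = - \frac{2}{23} + 21 = \frac{481}{23}$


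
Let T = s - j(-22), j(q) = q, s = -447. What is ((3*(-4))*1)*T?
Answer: 5100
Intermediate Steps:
T = -425 (T = -447 - 1*(-22) = -447 + 22 = -425)
((3*(-4))*1)*T = ((3*(-4))*1)*(-425) = -12*1*(-425) = -12*(-425) = 5100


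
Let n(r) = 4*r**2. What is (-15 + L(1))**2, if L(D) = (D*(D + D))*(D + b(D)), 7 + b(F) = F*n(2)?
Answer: 25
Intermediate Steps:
b(F) = -7 + 16*F (b(F) = -7 + F*(4*2**2) = -7 + F*(4*4) = -7 + F*16 = -7 + 16*F)
L(D) = 2*D**2*(-7 + 17*D) (L(D) = (D*(D + D))*(D + (-7 + 16*D)) = (D*(2*D))*(-7 + 17*D) = (2*D**2)*(-7 + 17*D) = 2*D**2*(-7 + 17*D))
(-15 + L(1))**2 = (-15 + 1**2*(-14 + 34*1))**2 = (-15 + 1*(-14 + 34))**2 = (-15 + 1*20)**2 = (-15 + 20)**2 = 5**2 = 25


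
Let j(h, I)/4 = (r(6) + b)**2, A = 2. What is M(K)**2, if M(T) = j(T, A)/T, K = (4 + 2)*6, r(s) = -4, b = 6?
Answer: 16/81 ≈ 0.19753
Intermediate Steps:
j(h, I) = 16 (j(h, I) = 4*(-4 + 6)**2 = 4*2**2 = 4*4 = 16)
K = 36 (K = 6*6 = 36)
M(T) = 16/T
M(K)**2 = (16/36)**2 = (16*(1/36))**2 = (4/9)**2 = 16/81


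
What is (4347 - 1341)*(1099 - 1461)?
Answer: -1088172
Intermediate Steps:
(4347 - 1341)*(1099 - 1461) = 3006*(-362) = -1088172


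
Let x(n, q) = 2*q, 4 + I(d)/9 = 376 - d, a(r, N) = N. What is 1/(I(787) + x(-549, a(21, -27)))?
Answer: -1/3789 ≈ -0.00026392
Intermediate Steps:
I(d) = 3348 - 9*d (I(d) = -36 + 9*(376 - d) = -36 + (3384 - 9*d) = 3348 - 9*d)
1/(I(787) + x(-549, a(21, -27))) = 1/((3348 - 9*787) + 2*(-27)) = 1/((3348 - 7083) - 54) = 1/(-3735 - 54) = 1/(-3789) = -1/3789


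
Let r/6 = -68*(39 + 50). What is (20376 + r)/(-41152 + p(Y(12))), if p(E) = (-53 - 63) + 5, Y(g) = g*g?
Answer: 15936/41263 ≈ 0.38621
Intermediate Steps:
r = -36312 (r = 6*(-68*(39 + 50)) = 6*(-68*89) = 6*(-6052) = -36312)
Y(g) = g²
p(E) = -111 (p(E) = -116 + 5 = -111)
(20376 + r)/(-41152 + p(Y(12))) = (20376 - 36312)/(-41152 - 111) = -15936/(-41263) = -15936*(-1/41263) = 15936/41263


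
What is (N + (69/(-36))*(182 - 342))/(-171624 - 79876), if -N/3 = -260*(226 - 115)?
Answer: -13033/37725 ≈ -0.34547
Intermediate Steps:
N = 86580 (N = -(-780)*(226 - 115) = -(-780)*111 = -3*(-28860) = 86580)
(N + (69/(-36))*(182 - 342))/(-171624 - 79876) = (86580 + (69/(-36))*(182 - 342))/(-171624 - 79876) = (86580 + (69*(-1/36))*(-160))/(-251500) = (86580 - 23/12*(-160))*(-1/251500) = (86580 + 920/3)*(-1/251500) = (260660/3)*(-1/251500) = -13033/37725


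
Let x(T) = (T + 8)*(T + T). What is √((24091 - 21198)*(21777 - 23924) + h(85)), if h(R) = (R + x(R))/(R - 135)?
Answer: I*√621158890/10 ≈ 2492.3*I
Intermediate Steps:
x(T) = 2*T*(8 + T) (x(T) = (8 + T)*(2*T) = 2*T*(8 + T))
h(R) = (R + 2*R*(8 + R))/(-135 + R) (h(R) = (R + 2*R*(8 + R))/(R - 135) = (R + 2*R*(8 + R))/(-135 + R))
√((24091 - 21198)*(21777 - 23924) + h(85)) = √((24091 - 21198)*(21777 - 23924) + 85*(17 + 2*85)/(-135 + 85)) = √(2893*(-2147) + 85*(17 + 170)/(-50)) = √(-6211271 + 85*(-1/50)*187) = √(-6211271 - 3179/10) = √(-62115889/10) = I*√621158890/10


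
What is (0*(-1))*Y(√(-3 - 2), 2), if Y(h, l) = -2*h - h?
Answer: 0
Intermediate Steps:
Y(h, l) = -3*h
(0*(-1))*Y(√(-3 - 2), 2) = (0*(-1))*(-3*√(-3 - 2)) = 0*(-3*I*√5) = 0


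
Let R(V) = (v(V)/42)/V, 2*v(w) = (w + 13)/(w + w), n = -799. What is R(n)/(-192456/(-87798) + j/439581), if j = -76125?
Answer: -280880976421/77376279167165356 ≈ -3.6301e-6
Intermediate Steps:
v(w) = (13 + w)/(4*w) (v(w) = ((w + 13)/(w + w))/2 = ((13 + w)/((2*w)))/2 = ((13 + w)*(1/(2*w)))/2 = ((13 + w)/(2*w))/2 = (13 + w)/(4*w))
R(V) = (13 + V)/(168*V²) (R(V) = (((13 + V)/(4*V))/42)/V = (((13 + V)/(4*V))*(1/42))/V = ((13 + V)/(168*V))/V = (13 + V)/(168*V²))
R(n)/(-192456/(-87798) + j/439581) = ((1/168)*(13 - 799)/(-799)²)/(-192456/(-87798) - 76125/439581) = ((1/168)*(1/638401)*(-786))/(-192456*(-1/87798) - 76125*1/439581) = -131/(17875228*(32076/14633 - 25375/146527)) = -131/(17875228*4328687677/2144129591) = -131/17875228*2144129591/4328687677 = -280880976421/77376279167165356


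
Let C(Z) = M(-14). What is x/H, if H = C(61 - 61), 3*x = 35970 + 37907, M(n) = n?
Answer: -73877/42 ≈ -1759.0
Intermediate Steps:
x = 73877/3 (x = (35970 + 37907)/3 = (⅓)*73877 = 73877/3 ≈ 24626.)
C(Z) = -14
H = -14
x/H = (73877/3)/(-14) = (73877/3)*(-1/14) = -73877/42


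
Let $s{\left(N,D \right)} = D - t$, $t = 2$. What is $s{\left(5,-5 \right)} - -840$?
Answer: $833$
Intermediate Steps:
$s{\left(N,D \right)} = -2 + D$ ($s{\left(N,D \right)} = D - 2 = -2 + D$)
$s{\left(5,-5 \right)} - -840 = \left(-2 - 5\right) - -840 = -7 + 840 = 833$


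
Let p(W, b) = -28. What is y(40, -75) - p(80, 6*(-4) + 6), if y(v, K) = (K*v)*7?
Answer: -20972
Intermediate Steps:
y(v, K) = 7*K*v
y(40, -75) - p(80, 6*(-4) + 6) = 7*(-75)*40 - 1*(-28) = -21000 + 28 = -20972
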